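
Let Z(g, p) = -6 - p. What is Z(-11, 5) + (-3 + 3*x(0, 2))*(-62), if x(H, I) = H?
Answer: 175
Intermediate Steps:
Z(-11, 5) + (-3 + 3*x(0, 2))*(-62) = (-6 - 1*5) + (-3 + 3*0)*(-62) = (-6 - 5) + (-3 + 0)*(-62) = -11 - 3*(-62) = -11 + 186 = 175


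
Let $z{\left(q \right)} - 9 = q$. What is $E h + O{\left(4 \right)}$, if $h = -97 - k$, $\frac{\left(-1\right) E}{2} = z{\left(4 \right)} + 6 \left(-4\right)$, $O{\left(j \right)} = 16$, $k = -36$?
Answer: $-1326$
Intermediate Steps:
$z{\left(q \right)} = 9 + q$
$E = 22$ ($E = - 2 \left(\left(9 + 4\right) + 6 \left(-4\right)\right) = - 2 \left(13 - 24\right) = \left(-2\right) \left(-11\right) = 22$)
$h = -61$ ($h = -97 - -36 = -97 + 36 = -61$)
$E h + O{\left(4 \right)} = 22 \left(-61\right) + 16 = -1342 + 16 = -1326$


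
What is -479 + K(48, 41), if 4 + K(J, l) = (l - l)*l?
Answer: -483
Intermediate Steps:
K(J, l) = -4 (K(J, l) = -4 + (l - l)*l = -4 + 0*l = -4 + 0 = -4)
-479 + K(48, 41) = -479 - 4 = -483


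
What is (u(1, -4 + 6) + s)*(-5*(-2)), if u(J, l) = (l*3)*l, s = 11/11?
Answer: 130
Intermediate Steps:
s = 1 (s = 11*(1/11) = 1)
u(J, l) = 3*l² (u(J, l) = (3*l)*l = 3*l²)
(u(1, -4 + 6) + s)*(-5*(-2)) = (3*(-4 + 6)² + 1)*(-5*(-2)) = (3*2² + 1)*10 = (3*4 + 1)*10 = (12 + 1)*10 = 13*10 = 130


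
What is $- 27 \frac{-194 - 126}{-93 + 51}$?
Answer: $- \frac{1440}{7} \approx -205.71$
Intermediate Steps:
$- 27 \frac{-194 - 126}{-93 + 51} = - 27 \left(- \frac{320}{-42}\right) = - 27 \left(\left(-320\right) \left(- \frac{1}{42}\right)\right) = \left(-27\right) \frac{160}{21} = - \frac{1440}{7}$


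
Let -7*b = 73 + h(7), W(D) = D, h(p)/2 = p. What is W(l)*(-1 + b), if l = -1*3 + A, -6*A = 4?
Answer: 1034/21 ≈ 49.238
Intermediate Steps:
A = -⅔ (A = -⅙*4 = -⅔ ≈ -0.66667)
h(p) = 2*p
l = -11/3 (l = -1*3 - ⅔ = -3 - ⅔ = -11/3 ≈ -3.6667)
b = -87/7 (b = -(73 + 2*7)/7 = -(73 + 14)/7 = -⅐*87 = -87/7 ≈ -12.429)
W(l)*(-1 + b) = -11*(-1 - 87/7)/3 = -11/3*(-94/7) = 1034/21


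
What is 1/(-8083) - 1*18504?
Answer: -149567833/8083 ≈ -18504.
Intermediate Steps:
1/(-8083) - 1*18504 = -1/8083 - 18504 = -149567833/8083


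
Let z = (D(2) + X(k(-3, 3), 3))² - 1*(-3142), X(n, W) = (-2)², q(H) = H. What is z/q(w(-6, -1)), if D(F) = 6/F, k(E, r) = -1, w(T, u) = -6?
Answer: -3191/6 ≈ -531.83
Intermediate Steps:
X(n, W) = 4
z = 3191 (z = (6/2 + 4)² - 1*(-3142) = (6*(½) + 4)² + 3142 = (3 + 4)² + 3142 = 7² + 3142 = 49 + 3142 = 3191)
z/q(w(-6, -1)) = 3191/(-6) = 3191*(-⅙) = -3191/6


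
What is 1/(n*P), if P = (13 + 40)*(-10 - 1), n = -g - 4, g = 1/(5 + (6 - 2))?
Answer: 9/21571 ≈ 0.00041723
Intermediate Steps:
g = 1/9 (g = 1/(5 + 4) = 1/9 ≈ 0.11111)
n = -37/9 (n = -1*1/9 - 4 = -1/9 - 4 = -37/9 ≈ -4.1111)
P = -583 (P = 53*(-11) = -583)
1/(n*P) = 1/(-37/9*(-583)) = 1/(21571/9) = 9/21571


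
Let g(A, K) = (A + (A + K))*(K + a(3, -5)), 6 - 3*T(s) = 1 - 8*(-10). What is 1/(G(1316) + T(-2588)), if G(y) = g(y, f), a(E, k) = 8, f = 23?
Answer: 1/82280 ≈ 1.2154e-5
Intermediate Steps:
T(s) = -25 (T(s) = 2 - (1 - 8*(-10))/3 = 2 - (1 + 80)/3 = 2 - ⅓*81 = 2 - 27 = -25)
g(A, K) = (8 + K)*(K + 2*A) (g(A, K) = (A + (A + K))*(K + 8) = (K + 2*A)*(8 + K) = (8 + K)*(K + 2*A))
G(y) = 713 + 62*y (G(y) = 23² + 8*23 + 16*y + 2*y*23 = 529 + 184 + 16*y + 46*y = 713 + 62*y)
1/(G(1316) + T(-2588)) = 1/((713 + 62*1316) - 25) = 1/((713 + 81592) - 25) = 1/(82305 - 25) = 1/82280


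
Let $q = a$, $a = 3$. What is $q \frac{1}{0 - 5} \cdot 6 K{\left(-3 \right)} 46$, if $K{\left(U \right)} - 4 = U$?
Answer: $- \frac{828}{5} \approx -165.6$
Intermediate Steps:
$K{\left(U \right)} = 4 + U$
$q = 3$
$q \frac{1}{0 - 5} \cdot 6 K{\left(-3 \right)} 46 = 3 \frac{1}{0 - 5} \cdot 6 \left(4 - 3\right) 46 = 3 \frac{1}{-5} \cdot 6 \cdot 1 \cdot 46 = 3 \left(- \frac{1}{5}\right) 6 \cdot 1 \cdot 46 = 3 \left(\left(- \frac{6}{5}\right) 1\right) 46 = 3 \left(- \frac{6}{5}\right) 46 = \left(- \frac{18}{5}\right) 46 = - \frac{828}{5}$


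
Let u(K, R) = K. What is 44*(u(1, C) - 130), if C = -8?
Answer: -5676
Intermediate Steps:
44*(u(1, C) - 130) = 44*(1 - 130) = 44*(-129) = -5676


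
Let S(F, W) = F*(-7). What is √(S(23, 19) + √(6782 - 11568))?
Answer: √(-161 + I*√4786) ≈ 2.6678 + 12.966*I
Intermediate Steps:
S(F, W) = -7*F
√(S(23, 19) + √(6782 - 11568)) = √(-7*23 + √(6782 - 11568)) = √(-161 + √(-4786)) = √(-161 + I*√4786)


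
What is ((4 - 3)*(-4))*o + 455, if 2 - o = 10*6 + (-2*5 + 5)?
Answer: 667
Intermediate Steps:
o = -53 (o = 2 - (10*6 + (-2*5 + 5)) = 2 - (60 + (-10 + 5)) = 2 - (60 - 5) = 2 - 1*55 = 2 - 55 = -53)
((4 - 3)*(-4))*o + 455 = ((4 - 3)*(-4))*(-53) + 455 = (1*(-4))*(-53) + 455 = -4*(-53) + 455 = 212 + 455 = 667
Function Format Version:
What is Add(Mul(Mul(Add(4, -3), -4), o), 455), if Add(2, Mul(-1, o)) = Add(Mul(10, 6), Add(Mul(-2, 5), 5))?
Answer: 667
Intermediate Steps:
o = -53 (o = Add(2, Mul(-1, Add(Mul(10, 6), Add(Mul(-2, 5), 5)))) = Add(2, Mul(-1, Add(60, Add(-10, 5)))) = Add(2, Mul(-1, Add(60, -5))) = Add(2, Mul(-1, 55)) = Add(2, -55) = -53)
Add(Mul(Mul(Add(4, -3), -4), o), 455) = Add(Mul(Mul(Add(4, -3), -4), -53), 455) = Add(Mul(Mul(1, -4), -53), 455) = Add(Mul(-4, -53), 455) = Add(212, 455) = 667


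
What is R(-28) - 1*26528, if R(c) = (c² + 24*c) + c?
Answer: -26444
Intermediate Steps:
R(c) = c² + 25*c
R(-28) - 1*26528 = -28*(25 - 28) - 1*26528 = -28*(-3) - 26528 = 84 - 26528 = -26444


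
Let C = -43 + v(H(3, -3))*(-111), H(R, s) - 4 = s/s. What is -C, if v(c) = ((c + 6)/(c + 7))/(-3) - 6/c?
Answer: -7447/60 ≈ -124.12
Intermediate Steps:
H(R, s) = 5 (H(R, s) = 4 + s/s = 4 + 1 = 5)
v(c) = -6/c - (6 + c)/(3*(7 + c)) (v(c) = ((6 + c)/(7 + c))*(-⅓) - 6/c = -(6 + c)/(3*(7 + c)) - 6/c = -6/c - (6 + c)/(3*(7 + c)))
C = 7447/60 (C = -43 + ((⅓)*(-126 - 1*5² - 24*5)/(5*(7 + 5)))*(-111) = -43 + ((⅓)*(⅕)*(-126 - 1*25 - 120)/12)*(-111) = -43 + ((⅓)*(⅕)*(1/12)*(-126 - 25 - 120))*(-111) = -43 + ((⅓)*(⅕)*(1/12)*(-271))*(-111) = -43 - 271/180*(-111) = -43 + 10027/60 = 7447/60 ≈ 124.12)
-C = -1*7447/60 = -7447/60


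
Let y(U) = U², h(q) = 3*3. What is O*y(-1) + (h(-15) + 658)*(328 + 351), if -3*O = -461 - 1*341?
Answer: 1359481/3 ≈ 4.5316e+5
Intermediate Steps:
h(q) = 9
O = 802/3 (O = -(-461 - 1*341)/3 = -(-461 - 341)/3 = -⅓*(-802) = 802/3 ≈ 267.33)
O*y(-1) + (h(-15) + 658)*(328 + 351) = (802/3)*(-1)² + (9 + 658)*(328 + 351) = (802/3)*1 + 667*679 = 802/3 + 452893 = 1359481/3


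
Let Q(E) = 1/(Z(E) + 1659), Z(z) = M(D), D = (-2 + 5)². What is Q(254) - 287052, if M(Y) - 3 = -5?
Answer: -475645163/1657 ≈ -2.8705e+5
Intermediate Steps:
D = 9 (D = 3² = 9)
M(Y) = -2 (M(Y) = 3 - 5 = -2)
Z(z) = -2
Q(E) = 1/1657 (Q(E) = 1/(-2 + 1659) = 1/1657)
Q(254) - 287052 = 1/1657 - 287052 = -475645163/1657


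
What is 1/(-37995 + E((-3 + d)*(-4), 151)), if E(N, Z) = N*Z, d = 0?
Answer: -1/36183 ≈ -2.7637e-5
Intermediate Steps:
1/(-37995 + E((-3 + d)*(-4), 151)) = 1/(-37995 + ((-3 + 0)*(-4))*151) = 1/(-37995 - 3*(-4)*151) = 1/(-37995 + 12*151) = 1/(-37995 + 1812) = 1/(-36183) = -1/36183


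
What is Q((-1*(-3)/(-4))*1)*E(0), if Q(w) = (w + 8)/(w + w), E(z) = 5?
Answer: -145/6 ≈ -24.167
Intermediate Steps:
Q(w) = (8 + w)/(2*w) (Q(w) = (8 + w)/((2*w)) = (8 + w)*(1/(2*w)) = (8 + w)/(2*w))
Q((-1*(-3)/(-4))*1)*E(0) = ((8 + (-1*(-3)/(-4))*1)/(2*(((-1*(-3)/(-4))*1))))*5 = ((8 + (3*(-¼))*1)/(2*(((3*(-¼))*1))))*5 = ((8 - ¾*1)/(2*((-¾*1))))*5 = ((8 - ¾)/(2*(-¾)))*5 = ((½)*(-4/3)*(29/4))*5 = -29/6*5 = -145/6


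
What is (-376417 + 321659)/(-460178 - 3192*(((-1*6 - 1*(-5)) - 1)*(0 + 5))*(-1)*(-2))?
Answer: 27379/198169 ≈ 0.13816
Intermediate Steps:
(-376417 + 321659)/(-460178 - 3192*(((-1*6 - 1*(-5)) - 1)*(0 + 5))*(-1)*(-2)) = -54758/(-460178 - 3192*(((-6 + 5) - 1)*5)*(-1)*(-2)) = -54758/(-460178 - 3192*((-1 - 1)*5)*(-1)*(-2)) = -54758/(-460178 - 3192*-2*5*(-1)*(-2)) = -54758/(-460178 - 3192*(-10*(-1))*(-2)) = -54758/(-460178 - 31920*(-2)) = -54758/(-460178 - 3192*(-20)) = -54758/(-460178 + 63840) = -54758/(-396338) = -54758*(-1/396338) = 27379/198169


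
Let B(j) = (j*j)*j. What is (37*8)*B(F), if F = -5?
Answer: -37000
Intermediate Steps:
B(j) = j³ (B(j) = j²*j = j³)
(37*8)*B(F) = (37*8)*(-5)³ = 296*(-125) = -37000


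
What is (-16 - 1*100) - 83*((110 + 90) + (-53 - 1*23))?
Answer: -10408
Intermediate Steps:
(-16 - 1*100) - 83*((110 + 90) + (-53 - 1*23)) = (-16 - 100) - 83*(200 + (-53 - 23)) = -116 - 83*(200 - 76) = -116 - 83*124 = -116 - 10292 = -10408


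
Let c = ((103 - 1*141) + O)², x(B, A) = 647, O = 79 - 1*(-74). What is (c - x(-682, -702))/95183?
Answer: 12578/95183 ≈ 0.13215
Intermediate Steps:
O = 153 (O = 79 + 74 = 153)
c = 13225 (c = ((103 - 1*141) + 153)² = ((103 - 141) + 153)² = (-38 + 153)² = 115² = 13225)
(c - x(-682, -702))/95183 = (13225 - 1*647)/95183 = (13225 - 647)*(1/95183) = 12578*(1/95183) = 12578/95183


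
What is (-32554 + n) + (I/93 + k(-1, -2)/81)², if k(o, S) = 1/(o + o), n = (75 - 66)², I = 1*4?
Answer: -818984742707/25220484 ≈ -32473.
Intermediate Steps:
I = 4
n = 81 (n = 9² = 81)
k(o, S) = 1/(2*o)
(-32554 + n) + (I/93 + k(-1, -2)/81)² = (-32554 + 81) + (4/93 + ((½)/(-1))/81)² = -32473 + (4*(1/93) + ((½)*(-1))*(1/81))² = -32473 + (4/93 - ½*1/81)² = -32473 + (4/93 - 1/162)² = -32473 + (185/5022)² = -32473 + 34225/25220484 = -818984742707/25220484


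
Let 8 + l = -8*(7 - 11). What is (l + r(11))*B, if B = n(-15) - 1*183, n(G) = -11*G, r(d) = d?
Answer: -630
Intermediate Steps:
l = 24 (l = -8 - 8*(7 - 11) = -8 - 8*(-4) = -8 + 32 = 24)
B = -18 (B = -11*(-15) - 1*183 = 165 - 183 = -18)
(l + r(11))*B = (24 + 11)*(-18) = 35*(-18) = -630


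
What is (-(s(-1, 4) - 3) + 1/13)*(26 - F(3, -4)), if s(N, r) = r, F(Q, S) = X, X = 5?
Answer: -252/13 ≈ -19.385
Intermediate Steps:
F(Q, S) = 5
(-(s(-1, 4) - 3) + 1/13)*(26 - F(3, -4)) = (-(4 - 3) + 1/13)*(26 - 1*5) = (-1*1 + 1/13)*(26 - 5) = (-1 + 1/13)*21 = -12/13*21 = -252/13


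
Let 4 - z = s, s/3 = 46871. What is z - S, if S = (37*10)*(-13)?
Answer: -135799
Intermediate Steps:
S = -4810 (S = 370*(-13) = -4810)
s = 140613 (s = 3*46871 = 140613)
z = -140609 (z = 4 - 1*140613 = 4 - 140613 = -140609)
z - S = -140609 - 1*(-4810) = -140609 + 4810 = -135799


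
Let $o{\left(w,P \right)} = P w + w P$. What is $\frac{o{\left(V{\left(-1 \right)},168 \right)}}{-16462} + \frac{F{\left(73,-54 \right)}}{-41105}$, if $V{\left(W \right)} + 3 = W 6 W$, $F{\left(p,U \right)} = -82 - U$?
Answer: $- \frac{20486452}{338335255} \approx -0.060551$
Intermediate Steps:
$V{\left(W \right)} = -3 + 6 W^{2}$ ($V{\left(W \right)} = -3 + W 6 W = -3 + 6 W W = -3 + 6 W^{2}$)
$o{\left(w,P \right)} = 2 P w$ ($o{\left(w,P \right)} = P w + P w = 2 P w$)
$\frac{o{\left(V{\left(-1 \right)},168 \right)}}{-16462} + \frac{F{\left(73,-54 \right)}}{-41105} = \frac{2 \cdot 168 \left(-3 + 6 \left(-1\right)^{2}\right)}{-16462} + \frac{-82 - -54}{-41105} = 2 \cdot 168 \left(-3 + 6 \cdot 1\right) \left(- \frac{1}{16462}\right) + \left(-82 + 54\right) \left(- \frac{1}{41105}\right) = 2 \cdot 168 \left(-3 + 6\right) \left(- \frac{1}{16462}\right) - - \frac{28}{41105} = 2 \cdot 168 \cdot 3 \left(- \frac{1}{16462}\right) + \frac{28}{41105} = 1008 \left(- \frac{1}{16462}\right) + \frac{28}{41105} = - \frac{504}{8231} + \frac{28}{41105} = - \frac{20486452}{338335255}$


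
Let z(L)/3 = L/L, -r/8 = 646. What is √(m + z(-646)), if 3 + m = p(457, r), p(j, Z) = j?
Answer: √457 ≈ 21.378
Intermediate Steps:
r = -5168 (r = -8*646 = -5168)
m = 454 (m = -3 + 457 = 454)
z(L) = 3 (z(L) = 3*(L/L) = 3*1 = 3)
√(m + z(-646)) = √(454 + 3) = √457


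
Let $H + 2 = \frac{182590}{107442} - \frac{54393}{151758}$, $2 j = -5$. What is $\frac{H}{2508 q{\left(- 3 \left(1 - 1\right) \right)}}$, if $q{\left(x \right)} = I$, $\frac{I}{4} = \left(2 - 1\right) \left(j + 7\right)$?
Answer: $- \frac{596942531}{40893399054288} \approx -1.4598 \cdot 10^{-5}$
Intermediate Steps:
$j = - \frac{5}{2}$ ($j = \frac{1}{2} \left(-5\right) = - \frac{5}{2} \approx -2.5$)
$I = 18$ ($I = 4 \left(2 - 1\right) \left(- \frac{5}{2} + 7\right) = 4 \cdot 1 \cdot \frac{9}{2} = 4 \cdot \frac{9}{2} = 18$)
$q{\left(x \right)} = 18$
$H = - \frac{596942531}{905843502}$ ($H = -2 + \left(\frac{182590}{107442} - \frac{54393}{151758}\right) = -2 + \left(182590 \cdot \frac{1}{107442} - \frac{18131}{50586}\right) = -2 + \left(\frac{91295}{53721} - \frac{18131}{50586}\right) = -2 + \frac{1214744473}{905843502} = - \frac{596942531}{905843502} \approx -0.65899$)
$\frac{H}{2508 q{\left(- 3 \left(1 - 1\right) \right)}} = - \frac{596942531}{905843502 \cdot 2508 \cdot 18} = - \frac{596942531}{905843502 \cdot 45144} = \left(- \frac{596942531}{905843502}\right) \frac{1}{45144} = - \frac{596942531}{40893399054288}$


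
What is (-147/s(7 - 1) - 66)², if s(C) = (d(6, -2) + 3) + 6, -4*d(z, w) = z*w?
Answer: 97969/16 ≈ 6123.1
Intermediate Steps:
d(z, w) = -w*z/4 (d(z, w) = -z*w/4 = -w*z/4)
s(C) = 12 (s(C) = (-¼*(-2)*6 + 3) + 6 = (3 + 3) + 6 = 6 + 6 = 12)
(-147/s(7 - 1) - 66)² = (-147/12 - 66)² = (-147*1/12 - 66)² = (-49/4 - 66)² = (-313/4)² = 97969/16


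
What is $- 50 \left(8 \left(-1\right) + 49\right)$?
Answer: $-2050$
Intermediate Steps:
$- 50 \left(8 \left(-1\right) + 49\right) = - 50 \left(-8 + 49\right) = \left(-50\right) 41 = -2050$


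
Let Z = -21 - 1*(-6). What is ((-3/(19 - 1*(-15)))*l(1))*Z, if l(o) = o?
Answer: 45/34 ≈ 1.3235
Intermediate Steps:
Z = -15 (Z = -21 + 6 = -15)
((-3/(19 - 1*(-15)))*l(1))*Z = (-3/(19 - 1*(-15))*1)*(-15) = (-3/(19 + 15)*1)*(-15) = (-3/34*1)*(-15) = (-3*1/34*1)*(-15) = -3/34*1*(-15) = -3/34*(-15) = 45/34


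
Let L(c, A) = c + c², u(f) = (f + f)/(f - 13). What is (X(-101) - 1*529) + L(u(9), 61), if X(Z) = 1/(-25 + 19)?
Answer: -6161/12 ≈ -513.42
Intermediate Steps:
X(Z) = -⅙ (X(Z) = 1/(-6) = -⅙)
u(f) = 2*f/(-13 + f) (u(f) = (2*f)/(-13 + f) = 2*f/(-13 + f))
(X(-101) - 1*529) + L(u(9), 61) = (-⅙ - 1*529) + (2*9/(-13 + 9))*(1 + 2*9/(-13 + 9)) = (-⅙ - 529) + (2*9/(-4))*(1 + 2*9/(-4)) = -3175/6 + (2*9*(-¼))*(1 + 2*9*(-¼)) = -3175/6 - 9*(1 - 9/2)/2 = -3175/6 - 9/2*(-7/2) = -3175/6 + 63/4 = -6161/12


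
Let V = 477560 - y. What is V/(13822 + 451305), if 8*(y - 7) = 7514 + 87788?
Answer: 1862561/1860508 ≈ 1.0011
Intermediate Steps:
y = 47679/4 (y = 7 + (7514 + 87788)/8 = 7 + (⅛)*95302 = 7 + 47651/4 = 47679/4 ≈ 11920.)
V = 1862561/4 (V = 477560 - 1*47679/4 = 477560 - 47679/4 = 1862561/4 ≈ 4.6564e+5)
V/(13822 + 451305) = 1862561/(4*(13822 + 451305)) = (1862561/4)/465127 = (1862561/4)*(1/465127) = 1862561/1860508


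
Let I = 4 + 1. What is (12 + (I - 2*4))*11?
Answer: 99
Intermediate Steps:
I = 5
(12 + (I - 2*4))*11 = (12 + (5 - 2*4))*11 = (12 + (5 - 8))*11 = (12 - 3)*11 = 9*11 = 99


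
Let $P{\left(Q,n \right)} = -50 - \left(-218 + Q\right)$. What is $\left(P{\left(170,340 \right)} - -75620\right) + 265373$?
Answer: $340991$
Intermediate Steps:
$P{\left(Q,n \right)} = 168 - Q$
$\left(P{\left(170,340 \right)} - -75620\right) + 265373 = \left(\left(168 - 170\right) - -75620\right) + 265373 = \left(\left(168 - 170\right) + 75620\right) + 265373 = \left(-2 + 75620\right) + 265373 = 75618 + 265373 = 340991$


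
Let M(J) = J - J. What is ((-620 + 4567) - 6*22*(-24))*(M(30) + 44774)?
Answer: 318567010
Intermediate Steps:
M(J) = 0
((-620 + 4567) - 6*22*(-24))*(M(30) + 44774) = ((-620 + 4567) - 6*22*(-24))*(0 + 44774) = (3947 - 132*(-24))*44774 = (3947 + 3168)*44774 = 7115*44774 = 318567010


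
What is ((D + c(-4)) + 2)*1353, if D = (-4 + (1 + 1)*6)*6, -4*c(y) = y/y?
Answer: 269247/4 ≈ 67312.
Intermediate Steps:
c(y) = -¼ (c(y) = -y/(4*y) = -¼*1 = -¼)
D = 48 (D = (-4 + 2*6)*6 = (-4 + 12)*6 = 8*6 = 48)
((D + c(-4)) + 2)*1353 = ((48 - ¼) + 2)*1353 = (191/4 + 2)*1353 = (199/4)*1353 = 269247/4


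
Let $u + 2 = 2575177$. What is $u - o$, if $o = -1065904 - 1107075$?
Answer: $4748154$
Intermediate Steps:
$u = 2575175$ ($u = -2 + 2575177 = 2575175$)
$o = -2172979$
$u - o = 2575175 - -2172979 = 2575175 + 2172979 = 4748154$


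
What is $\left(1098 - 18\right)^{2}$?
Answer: $1166400$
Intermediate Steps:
$\left(1098 - 18\right)^{2} = 1080^{2} = 1166400$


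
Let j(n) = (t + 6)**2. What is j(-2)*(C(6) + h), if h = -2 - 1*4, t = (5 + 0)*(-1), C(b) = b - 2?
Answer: -2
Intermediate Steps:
C(b) = -2 + b
t = -5 (t = 5*(-1) = -5)
h = -6 (h = -2 - 4 = -6)
j(n) = 1 (j(n) = (-5 + 6)**2 = 1**2 = 1)
j(-2)*(C(6) + h) = 1*((-2 + 6) - 6) = 1*(4 - 6) = 1*(-2) = -2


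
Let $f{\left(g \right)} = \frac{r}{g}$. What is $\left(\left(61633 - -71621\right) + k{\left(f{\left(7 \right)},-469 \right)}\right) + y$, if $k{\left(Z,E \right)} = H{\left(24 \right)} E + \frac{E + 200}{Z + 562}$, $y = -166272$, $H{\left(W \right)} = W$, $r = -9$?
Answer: $- \frac{173777333}{3925} \approx -44275.0$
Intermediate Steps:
$f{\left(g \right)} = - \frac{9}{g}$
$k{\left(Z,E \right)} = 24 E + \frac{200 + E}{562 + Z}$ ($k{\left(Z,E \right)} = 24 E + \frac{E + 200}{Z + 562} = 24 E + \frac{200 + E}{562 + Z}$)
$\left(\left(61633 - -71621\right) + k{\left(f{\left(7 \right)},-469 \right)}\right) + y = \left(\left(61633 - -71621\right) + \frac{200 + 13489 \left(-469\right) + 24 \left(-469\right) \left(- \frac{9}{7}\right)}{562 - \frac{9}{7}}\right) - 166272 = \left(\left(61633 + 71621\right) + \frac{200 - 6326341 + 24 \left(-469\right) \left(\left(-9\right) \frac{1}{7}\right)}{562 - \frac{9}{7}}\right) - 166272 = \left(133254 + \frac{200 - 6326341 + 24 \left(-469\right) \left(- \frac{9}{7}\right)}{562 - \frac{9}{7}}\right) - 166272 = \left(133254 + \frac{200 - 6326341 + 14472}{\frac{3925}{7}}\right) - 166272 = \left(133254 + \frac{7}{3925} \left(-6311669\right)\right) - 166272 = \left(133254 - \frac{44181683}{3925}\right) - 166272 = \frac{478840267}{3925} - 166272 = - \frac{173777333}{3925}$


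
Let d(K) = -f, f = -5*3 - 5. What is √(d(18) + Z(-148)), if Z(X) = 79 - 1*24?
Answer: 5*√3 ≈ 8.6602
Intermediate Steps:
f = -20 (f = -15 - 5 = -20)
d(K) = 20 (d(K) = -1*(-20) = 20)
Z(X) = 55 (Z(X) = 79 - 24 = 55)
√(d(18) + Z(-148)) = √(20 + 55) = √75 = 5*√3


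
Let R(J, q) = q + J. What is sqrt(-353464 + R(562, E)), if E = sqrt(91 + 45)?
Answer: sqrt(-352902 + 2*sqrt(34)) ≈ 594.05*I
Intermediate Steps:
E = 2*sqrt(34) (E = sqrt(136) = 2*sqrt(34) ≈ 11.662)
R(J, q) = J + q
sqrt(-353464 + R(562, E)) = sqrt(-353464 + (562 + 2*sqrt(34))) = sqrt(-352902 + 2*sqrt(34))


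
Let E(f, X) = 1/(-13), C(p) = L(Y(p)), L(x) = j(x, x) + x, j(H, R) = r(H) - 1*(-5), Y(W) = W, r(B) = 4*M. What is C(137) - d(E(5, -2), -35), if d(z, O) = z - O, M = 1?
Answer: 1444/13 ≈ 111.08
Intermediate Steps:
r(B) = 4 (r(B) = 4*1 = 4)
j(H, R) = 9 (j(H, R) = 4 - 1*(-5) = 4 + 5 = 9)
L(x) = 9 + x
C(p) = 9 + p
E(f, X) = -1/13
C(137) - d(E(5, -2), -35) = (9 + 137) - (-1/13 - 1*(-35)) = 146 - (-1/13 + 35) = 146 - 1*454/13 = 146 - 454/13 = 1444/13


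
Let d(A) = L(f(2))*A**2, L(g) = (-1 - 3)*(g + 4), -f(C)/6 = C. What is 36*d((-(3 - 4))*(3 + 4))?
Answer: 56448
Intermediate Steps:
f(C) = -6*C
L(g) = -16 - 4*g (L(g) = -4*(4 + g) = -16 - 4*g)
d(A) = 32*A**2 (d(A) = (-16 - (-24)*2)*A**2 = (-16 - 4*(-12))*A**2 = (-16 + 48)*A**2 = 32*A**2)
36*d((-(3 - 4))*(3 + 4)) = 36*(32*((-(3 - 4))*(3 + 4))**2) = 36*(32*(-1*(-1)*7)**2) = 36*(32*(1*7)**2) = 36*(32*7**2) = 36*(32*49) = 36*1568 = 56448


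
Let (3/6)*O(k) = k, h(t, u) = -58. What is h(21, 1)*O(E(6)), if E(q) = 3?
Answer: -348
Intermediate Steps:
O(k) = 2*k
h(21, 1)*O(E(6)) = -116*3 = -58*6 = -348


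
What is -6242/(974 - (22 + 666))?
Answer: -3121/143 ≈ -21.825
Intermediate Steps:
-6242/(974 - (22 + 666)) = -6242/(974 - 1*688) = -6242/(974 - 688) = -6242/286 = -6242*1/286 = -3121/143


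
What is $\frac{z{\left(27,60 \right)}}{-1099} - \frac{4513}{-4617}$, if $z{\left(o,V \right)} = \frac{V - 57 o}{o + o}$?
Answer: $\frac{10172483}{10148166} \approx 1.0024$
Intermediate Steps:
$z{\left(o,V \right)} = \frac{V - 57 o}{2 o}$
$\frac{z{\left(27,60 \right)}}{-1099} - \frac{4513}{-4617} = \frac{\frac{1}{2} \cdot \frac{1}{27} \left(60 - 1539\right)}{-1099} - \frac{4513}{-4617} = \frac{1}{2} \cdot \frac{1}{27} \left(60 - 1539\right) \left(- \frac{1}{1099}\right) - - \frac{4513}{4617} = \frac{1}{2} \cdot \frac{1}{27} \left(-1479\right) \left(- \frac{1}{1099}\right) + \frac{4513}{4617} = \left(- \frac{493}{18}\right) \left(- \frac{1}{1099}\right) + \frac{4513}{4617} = \frac{493}{19782} + \frac{4513}{4617} = \frac{10172483}{10148166}$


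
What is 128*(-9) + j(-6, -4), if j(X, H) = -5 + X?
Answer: -1163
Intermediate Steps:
128*(-9) + j(-6, -4) = 128*(-9) + (-5 - 6) = -1152 - 11 = -1163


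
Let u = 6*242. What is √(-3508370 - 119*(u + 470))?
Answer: 48*I*√1622 ≈ 1933.2*I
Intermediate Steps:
u = 1452
√(-3508370 - 119*(u + 470)) = √(-3508370 - 119*(1452 + 470)) = √(-3508370 - 119*1922) = √(-3508370 - 228718) = √(-3737088) = 48*I*√1622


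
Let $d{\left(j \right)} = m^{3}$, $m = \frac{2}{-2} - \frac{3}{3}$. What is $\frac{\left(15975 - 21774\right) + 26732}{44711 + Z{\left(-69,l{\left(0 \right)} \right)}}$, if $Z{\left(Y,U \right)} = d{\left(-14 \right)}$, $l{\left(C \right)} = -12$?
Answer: $\frac{20933}{44703} \approx 0.46827$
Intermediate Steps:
$m = -2$ ($m = 2 \left(- \frac{1}{2}\right) - 1 = -1 - 1 = -2$)
$d{\left(j \right)} = -8$ ($d{\left(j \right)} = \left(-2\right)^{3} = -8$)
$Z{\left(Y,U \right)} = -8$
$\frac{\left(15975 - 21774\right) + 26732}{44711 + Z{\left(-69,l{\left(0 \right)} \right)}} = \frac{\left(15975 - 21774\right) + 26732}{44711 - 8} = \frac{-5799 + 26732}{44703} = 20933 \cdot \frac{1}{44703} = \frac{20933}{44703}$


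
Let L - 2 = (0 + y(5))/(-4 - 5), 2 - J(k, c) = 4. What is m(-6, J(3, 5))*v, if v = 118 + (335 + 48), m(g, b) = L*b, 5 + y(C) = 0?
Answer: -7682/3 ≈ -2560.7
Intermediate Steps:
J(k, c) = -2 (J(k, c) = 2 - 1*4 = 2 - 4 = -2)
y(C) = -5 (y(C) = -5 + 0 = -5)
L = 23/9 (L = 2 + (0 - 5)/(-4 - 5) = 2 - 5/(-9) = 2 - 5*(-⅑) = 2 + 5/9 = 23/9 ≈ 2.5556)
m(g, b) = 23*b/9
v = 501 (v = 118 + 383 = 501)
m(-6, J(3, 5))*v = ((23/9)*(-2))*501 = -46/9*501 = -7682/3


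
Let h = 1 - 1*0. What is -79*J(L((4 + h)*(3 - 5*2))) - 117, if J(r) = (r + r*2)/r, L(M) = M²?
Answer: -354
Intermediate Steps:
h = 1 (h = 1 + 0 = 1)
J(r) = 3 (J(r) = (r + 2*r)/r = (3*r)/r = 3)
-79*J(L((4 + h)*(3 - 5*2))) - 117 = -79*3 - 117 = -237 - 117 = -354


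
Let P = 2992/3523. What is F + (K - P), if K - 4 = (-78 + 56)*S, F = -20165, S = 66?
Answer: -76145591/3523 ≈ -21614.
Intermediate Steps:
P = 2992/3523 (P = 2992*(1/3523) = 2992/3523 ≈ 0.84928)
K = -1448 (K = 4 + (-78 + 56)*66 = 4 - 22*66 = 4 - 1452 = -1448)
F + (K - P) = -20165 + (-1448 - 1*2992/3523) = -20165 + (-1448 - 2992/3523) = -20165 - 5104296/3523 = -76145591/3523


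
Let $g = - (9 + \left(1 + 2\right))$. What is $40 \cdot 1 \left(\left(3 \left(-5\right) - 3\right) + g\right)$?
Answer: $-1200$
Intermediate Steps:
$g = -12$ ($g = - (9 + 3) = \left(-1\right) 12 = -12$)
$40 \cdot 1 \left(\left(3 \left(-5\right) - 3\right) + g\right) = 40 \cdot 1 \left(\left(3 \left(-5\right) - 3\right) - 12\right) = 40 \left(\left(-15 - 3\right) - 12\right) = 40 \left(-18 - 12\right) = 40 \left(-30\right) = -1200$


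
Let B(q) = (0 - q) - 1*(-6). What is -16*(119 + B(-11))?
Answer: -2176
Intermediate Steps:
B(q) = 6 - q (B(q) = -q + 6 = 6 - q)
-16*(119 + B(-11)) = -16*(119 + (6 - 1*(-11))) = -16*(119 + (6 + 11)) = -16*(119 + 17) = -16*136 = -2176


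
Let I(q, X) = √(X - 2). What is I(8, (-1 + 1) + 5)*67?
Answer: 67*√3 ≈ 116.05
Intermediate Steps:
I(q, X) = √(-2 + X)
I(8, (-1 + 1) + 5)*67 = √(-2 + ((-1 + 1) + 5))*67 = √(-2 + (0 + 5))*67 = √(-2 + 5)*67 = √3*67 = 67*√3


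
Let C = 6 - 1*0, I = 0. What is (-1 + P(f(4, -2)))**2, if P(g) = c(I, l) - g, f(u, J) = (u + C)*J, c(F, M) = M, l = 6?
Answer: 625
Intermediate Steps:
C = 6 (C = 6 + 0 = 6)
f(u, J) = J*(6 + u) (f(u, J) = (u + 6)*J = (6 + u)*J = J*(6 + u))
P(g) = 6 - g
(-1 + P(f(4, -2)))**2 = (-1 + (6 - (-2)*(6 + 4)))**2 = (-1 + (6 - (-2)*10))**2 = (-1 + (6 - 1*(-20)))**2 = (-1 + (6 + 20))**2 = (-1 + 26)**2 = 25**2 = 625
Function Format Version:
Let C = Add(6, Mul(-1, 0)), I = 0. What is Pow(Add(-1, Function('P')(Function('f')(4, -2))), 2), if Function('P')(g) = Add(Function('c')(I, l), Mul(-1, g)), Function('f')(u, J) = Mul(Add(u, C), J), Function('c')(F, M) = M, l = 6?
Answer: 625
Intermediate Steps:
C = 6 (C = Add(6, 0) = 6)
Function('f')(u, J) = Mul(J, Add(6, u)) (Function('f')(u, J) = Mul(Add(u, 6), J) = Mul(Add(6, u), J) = Mul(J, Add(6, u)))
Function('P')(g) = Add(6, Mul(-1, g))
Pow(Add(-1, Function('P')(Function('f')(4, -2))), 2) = Pow(Add(-1, Add(6, Mul(-1, Mul(-2, Add(6, 4))))), 2) = Pow(Add(-1, Add(6, Mul(-1, Mul(-2, 10)))), 2) = Pow(Add(-1, Add(6, Mul(-1, -20))), 2) = Pow(Add(-1, Add(6, 20)), 2) = Pow(Add(-1, 26), 2) = Pow(25, 2) = 625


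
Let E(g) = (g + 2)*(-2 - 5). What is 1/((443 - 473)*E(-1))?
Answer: 1/210 ≈ 0.0047619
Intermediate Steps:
E(g) = -14 - 7*g (E(g) = (2 + g)*(-7) = -14 - 7*g)
1/((443 - 473)*E(-1)) = 1/((443 - 473)*(-14 - 7*(-1))) = 1/((-30)*(-14 + 7)) = -1/30/(-7) = -1/30*(-1/7) = 1/210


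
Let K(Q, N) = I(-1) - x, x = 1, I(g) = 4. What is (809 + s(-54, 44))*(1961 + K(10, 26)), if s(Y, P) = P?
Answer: 1675292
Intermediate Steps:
K(Q, N) = 3 (K(Q, N) = 4 - 1*1 = 4 - 1 = 3)
(809 + s(-54, 44))*(1961 + K(10, 26)) = (809 + 44)*(1961 + 3) = 853*1964 = 1675292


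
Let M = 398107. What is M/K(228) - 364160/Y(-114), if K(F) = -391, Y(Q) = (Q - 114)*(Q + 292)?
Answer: -87034717/86241 ≈ -1009.2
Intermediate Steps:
Y(Q) = (-114 + Q)*(292 + Q)
M/K(228) - 364160/Y(-114) = 398107/(-391) - 364160/(-33288 + (-114)² + 178*(-114)) = 398107*(-1/391) - 364160/(-33288 + 12996 - 20292) = -17309/17 - 364160/(-40584) = -17309/17 - 364160*(-1/40584) = -17309/17 + 45520/5073 = -87034717/86241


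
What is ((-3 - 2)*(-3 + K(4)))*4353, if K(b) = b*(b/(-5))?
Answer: 134943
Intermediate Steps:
K(b) = -b²/5 (K(b) = b*(b*(-⅕)) = b*(-b/5) = -b²/5)
((-3 - 2)*(-3 + K(4)))*4353 = ((-3 - 2)*(-3 - ⅕*4²))*4353 = -5*(-3 - ⅕*16)*4353 = -5*(-3 - 16/5)*4353 = -5*(-31/5)*4353 = 31*4353 = 134943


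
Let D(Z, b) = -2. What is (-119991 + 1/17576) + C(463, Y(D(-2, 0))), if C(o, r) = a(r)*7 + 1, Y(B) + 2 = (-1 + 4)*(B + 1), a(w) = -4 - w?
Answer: -2108821207/17576 ≈ -1.1998e+5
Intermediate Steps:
Y(B) = 1 + 3*B (Y(B) = -2 + (-1 + 4)*(B + 1) = -2 + 3*(1 + B) = -2 + (3 + 3*B) = 1 + 3*B)
C(o, r) = -27 - 7*r (C(o, r) = (-4 - r)*7 + 1 = (-28 - 7*r) + 1 = -27 - 7*r)
(-119991 + 1/17576) + C(463, Y(D(-2, 0))) = (-119991 + 1/17576) + (-27 - 7*(1 + 3*(-2))) = (-119991 + 1/17576) + (-27 - 7*(1 - 6)) = -2108961815/17576 + (-27 - 7*(-5)) = -2108961815/17576 + (-27 + 35) = -2108961815/17576 + 8 = -2108821207/17576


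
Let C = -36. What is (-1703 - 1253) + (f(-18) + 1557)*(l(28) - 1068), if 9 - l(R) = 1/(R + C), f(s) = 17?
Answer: -6678501/4 ≈ -1.6696e+6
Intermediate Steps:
l(R) = 9 - 1/(-36 + R) (l(R) = 9 - 1/(R - 36) = 9 - 1/(-36 + R))
(-1703 - 1253) + (f(-18) + 1557)*(l(28) - 1068) = (-1703 - 1253) + (17 + 1557)*((-325 + 9*28)/(-36 + 28) - 1068) = -2956 + 1574*((-325 + 252)/(-8) - 1068) = -2956 + 1574*(-⅛*(-73) - 1068) = -2956 + 1574*(73/8 - 1068) = -2956 + 1574*(-8471/8) = -2956 - 6666677/4 = -6678501/4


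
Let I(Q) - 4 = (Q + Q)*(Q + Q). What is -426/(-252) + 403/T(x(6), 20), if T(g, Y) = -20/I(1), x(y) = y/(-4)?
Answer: -33497/210 ≈ -159.51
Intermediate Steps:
I(Q) = 4 + 4*Q² (I(Q) = 4 + (Q + Q)*(Q + Q) = 4 + (2*Q)*(2*Q) = 4 + 4*Q²)
x(y) = -y/4 (x(y) = y*(-¼) = -y/4)
T(g, Y) = -5/2 (T(g, Y) = -20/(4 + 4*1²) = -20/(4 + 4*1) = -20/(4 + 4) = -20/8 = -20*⅛ = -5/2)
-426/(-252) + 403/T(x(6), 20) = -426/(-252) + 403/(-5/2) = -426*(-1/252) + 403*(-⅖) = 71/42 - 806/5 = -33497/210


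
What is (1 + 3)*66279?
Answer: 265116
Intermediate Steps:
(1 + 3)*66279 = 4*66279 = 265116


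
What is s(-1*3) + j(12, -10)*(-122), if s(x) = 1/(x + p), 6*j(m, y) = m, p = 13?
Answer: -2439/10 ≈ -243.90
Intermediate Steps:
j(m, y) = m/6
s(x) = 1/(13 + x) (s(x) = 1/(x + 13) = 1/(13 + x))
s(-1*3) + j(12, -10)*(-122) = 1/(13 - 1*3) + ((⅙)*12)*(-122) = 1/(13 - 3) + 2*(-122) = 1/10 - 244 = ⅒ - 244 = -2439/10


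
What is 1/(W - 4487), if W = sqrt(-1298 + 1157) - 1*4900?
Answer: -3129/29371970 - I*sqrt(141)/88115910 ≈ -0.00010653 - 1.3476e-7*I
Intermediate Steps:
W = -4900 + I*sqrt(141) (W = sqrt(-141) - 4900 = I*sqrt(141) - 4900 = -4900 + I*sqrt(141) ≈ -4900.0 + 11.874*I)
1/(W - 4487) = 1/((-4900 + I*sqrt(141)) - 4487) = 1/(-9387 + I*sqrt(141))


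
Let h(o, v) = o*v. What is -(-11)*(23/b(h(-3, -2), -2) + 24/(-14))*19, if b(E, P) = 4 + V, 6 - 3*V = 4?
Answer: 9405/14 ≈ 671.79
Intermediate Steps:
V = ⅔ (V = 2 - ⅓*4 = 2 - 4/3 = ⅔ ≈ 0.66667)
b(E, P) = 14/3 (b(E, P) = 4 + ⅔ = 14/3)
-(-11)*(23/b(h(-3, -2), -2) + 24/(-14))*19 = -(-11)*(23/(14/3) + 24/(-14))*19 = -(-11)*(23*(3/14) + 24*(-1/14))*19 = -(-11)*(69/14 - 12/7)*19 = -(-11)*45/14*19 = -11*(-45/14)*19 = (495/14)*19 = 9405/14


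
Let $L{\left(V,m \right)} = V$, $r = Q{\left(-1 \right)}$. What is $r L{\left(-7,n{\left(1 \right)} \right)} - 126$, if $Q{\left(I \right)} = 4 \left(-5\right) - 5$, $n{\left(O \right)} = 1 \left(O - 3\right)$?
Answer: $49$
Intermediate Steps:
$n{\left(O \right)} = -3 + O$ ($n{\left(O \right)} = 1 \left(-3 + O\right) = -3 + O$)
$Q{\left(I \right)} = -25$ ($Q{\left(I \right)} = -20 - 5 = -25$)
$r = -25$
$r L{\left(-7,n{\left(1 \right)} \right)} - 126 = \left(-25\right) \left(-7\right) - 126 = 175 - 126 = 49$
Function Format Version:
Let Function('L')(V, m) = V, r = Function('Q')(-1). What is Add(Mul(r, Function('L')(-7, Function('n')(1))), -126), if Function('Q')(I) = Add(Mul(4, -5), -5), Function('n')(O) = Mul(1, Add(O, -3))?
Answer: 49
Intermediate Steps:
Function('n')(O) = Add(-3, O) (Function('n')(O) = Mul(1, Add(-3, O)) = Add(-3, O))
Function('Q')(I) = -25 (Function('Q')(I) = Add(-20, -5) = -25)
r = -25
Add(Mul(r, Function('L')(-7, Function('n')(1))), -126) = Add(Mul(-25, -7), -126) = Add(175, -126) = 49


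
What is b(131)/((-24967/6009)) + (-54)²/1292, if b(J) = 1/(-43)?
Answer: 784581456/346766663 ≈ 2.2626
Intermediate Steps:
b(J) = -1/43
b(131)/((-24967/6009)) + (-54)²/1292 = -1/(43*((-24967/6009))) + (-54)²/1292 = -1/(43*((-24967*1/6009))) + 2916*(1/1292) = -1/(43*(-24967/6009)) + 729/323 = -1/43*(-6009/24967) + 729/323 = 6009/1073581 + 729/323 = 784581456/346766663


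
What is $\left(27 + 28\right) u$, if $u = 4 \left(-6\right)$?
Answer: $-1320$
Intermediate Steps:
$u = -24$
$\left(27 + 28\right) u = \left(27 + 28\right) \left(-24\right) = 55 \left(-24\right) = -1320$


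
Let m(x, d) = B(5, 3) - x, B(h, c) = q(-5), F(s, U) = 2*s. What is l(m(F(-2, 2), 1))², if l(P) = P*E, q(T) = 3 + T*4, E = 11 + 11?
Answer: 81796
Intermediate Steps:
E = 22
q(T) = 3 + 4*T
B(h, c) = -17 (B(h, c) = 3 + 4*(-5) = 3 - 20 = -17)
m(x, d) = -17 - x
l(P) = 22*P (l(P) = P*22 = 22*P)
l(m(F(-2, 2), 1))² = (22*(-17 - 2*(-2)))² = (22*(-17 - 1*(-4)))² = (22*(-17 + 4))² = (22*(-13))² = (-286)² = 81796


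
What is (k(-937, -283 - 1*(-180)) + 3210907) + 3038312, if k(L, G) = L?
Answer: 6248282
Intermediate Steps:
(k(-937, -283 - 1*(-180)) + 3210907) + 3038312 = (-937 + 3210907) + 3038312 = 3209970 + 3038312 = 6248282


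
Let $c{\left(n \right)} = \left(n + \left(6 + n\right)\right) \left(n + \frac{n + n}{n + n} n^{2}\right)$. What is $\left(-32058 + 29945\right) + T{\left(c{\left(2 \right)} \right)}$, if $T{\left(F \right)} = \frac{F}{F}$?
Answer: $-2112$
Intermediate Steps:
$c{\left(n \right)} = \left(6 + 2 n\right) \left(n + n^{2}\right)$ ($c{\left(n \right)} = \left(6 + 2 n\right) \left(n + \frac{2 n}{2 n} n^{2}\right) = \left(6 + 2 n\right) \left(n + 2 n \frac{1}{2 n} n^{2}\right) = \left(6 + 2 n\right) \left(n + 1 n^{2}\right) = \left(6 + 2 n\right) \left(n + n^{2}\right)$)
$T{\left(F \right)} = 1$
$\left(-32058 + 29945\right) + T{\left(c{\left(2 \right)} \right)} = \left(-32058 + 29945\right) + 1 = -2113 + 1 = -2112$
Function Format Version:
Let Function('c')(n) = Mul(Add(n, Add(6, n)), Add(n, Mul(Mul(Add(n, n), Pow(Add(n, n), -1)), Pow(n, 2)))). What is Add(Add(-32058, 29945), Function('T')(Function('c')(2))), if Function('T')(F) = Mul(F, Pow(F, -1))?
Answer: -2112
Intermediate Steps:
Function('c')(n) = Mul(Add(6, Mul(2, n)), Add(n, Pow(n, 2))) (Function('c')(n) = Mul(Add(6, Mul(2, n)), Add(n, Mul(Mul(Mul(2, n), Pow(Mul(2, n), -1)), Pow(n, 2)))) = Mul(Add(6, Mul(2, n)), Add(n, Mul(Mul(Mul(2, n), Mul(Rational(1, 2), Pow(n, -1))), Pow(n, 2)))) = Mul(Add(6, Mul(2, n)), Add(n, Mul(1, Pow(n, 2)))) = Mul(Add(6, Mul(2, n)), Add(n, Pow(n, 2))))
Function('T')(F) = 1
Add(Add(-32058, 29945), Function('T')(Function('c')(2))) = Add(Add(-32058, 29945), 1) = Add(-2113, 1) = -2112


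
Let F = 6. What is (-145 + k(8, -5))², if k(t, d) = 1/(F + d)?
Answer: 20736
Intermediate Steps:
k(t, d) = 1/(6 + d)
(-145 + k(8, -5))² = (-145 + 1/(6 - 5))² = (-145 + 1/1)² = (-145 + 1)² = (-144)² = 20736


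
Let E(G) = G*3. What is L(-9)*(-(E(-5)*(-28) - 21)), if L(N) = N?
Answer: 3591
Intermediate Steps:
E(G) = 3*G
L(-9)*(-(E(-5)*(-28) - 21)) = -(-9)*((3*(-5))*(-28) - 21) = -(-9)*(-15*(-28) - 21) = -(-9)*(420 - 21) = -(-9)*399 = -9*(-399) = 3591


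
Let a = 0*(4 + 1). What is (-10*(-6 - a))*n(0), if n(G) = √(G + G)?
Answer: 0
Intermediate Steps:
n(G) = √2*√G (n(G) = √(2*G) = √2*√G)
a = 0 (a = 0*5 = 0)
(-10*(-6 - a))*n(0) = (-10*(-6 - 1*0))*(√2*√0) = (-10*(-6 + 0))*(√2*0) = -10*(-6)*0 = 60*0 = 0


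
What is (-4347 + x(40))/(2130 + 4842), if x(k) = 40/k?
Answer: -2173/3486 ≈ -0.62335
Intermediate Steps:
(-4347 + x(40))/(2130 + 4842) = (-4347 + 40/40)/(2130 + 4842) = (-4347 + 40*(1/40))/6972 = (-4347 + 1)*(1/6972) = -4346*1/6972 = -2173/3486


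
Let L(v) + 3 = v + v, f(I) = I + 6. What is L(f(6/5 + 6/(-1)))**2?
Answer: 9/25 ≈ 0.36000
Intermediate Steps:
f(I) = 6 + I
L(v) = -3 + 2*v (L(v) = -3 + (v + v) = -3 + 2*v)
L(f(6/5 + 6/(-1)))**2 = (-3 + 2*(6 + (6/5 + 6/(-1))))**2 = (-3 + 2*(6 + (6*(1/5) + 6*(-1))))**2 = (-3 + 2*(6 + (6/5 - 6)))**2 = (-3 + 2*(6 - 24/5))**2 = (-3 + 2*(6/5))**2 = (-3 + 12/5)**2 = (-3/5)**2 = 9/25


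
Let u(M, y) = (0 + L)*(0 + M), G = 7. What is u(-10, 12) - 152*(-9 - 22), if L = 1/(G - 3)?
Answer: 9419/2 ≈ 4709.5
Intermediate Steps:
L = 1/4 (L = 1/(7 - 3) = 1/4 ≈ 0.25000)
u(M, y) = M/4 (u(M, y) = (0 + 1/4)*(0 + M) = M/4)
u(-10, 12) - 152*(-9 - 22) = (1/4)*(-10) - 152*(-9 - 22) = -5/2 - 152*(-31) = -5/2 + 4712 = 9419/2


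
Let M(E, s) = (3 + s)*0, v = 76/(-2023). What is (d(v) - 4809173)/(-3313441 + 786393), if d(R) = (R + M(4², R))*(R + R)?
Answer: 19681679956965/10342017224392 ≈ 1.9031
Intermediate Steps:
v = -76/2023 (v = 76*(-1/2023) = -76/2023 ≈ -0.037568)
M(E, s) = 0
d(R) = 2*R² (d(R) = (R + 0)*(R + R) = R*(2*R) = 2*R²)
(d(v) - 4809173)/(-3313441 + 786393) = (2*(-76/2023)² - 4809173)/(-3313441 + 786393) = (2*(5776/4092529) - 4809173)/(-2527048) = (11552/4092529 - 4809173)*(-1/2527048) = -19681679956965/4092529*(-1/2527048) = 19681679956965/10342017224392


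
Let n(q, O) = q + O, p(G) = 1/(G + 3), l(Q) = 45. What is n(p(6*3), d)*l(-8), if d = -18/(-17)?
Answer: 5925/119 ≈ 49.790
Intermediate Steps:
d = 18/17 (d = -18*(-1/17) = 18/17 ≈ 1.0588)
p(G) = 1/(3 + G)
n(q, O) = O + q
n(p(6*3), d)*l(-8) = (18/17 + 1/(3 + 6*3))*45 = (18/17 + 1/(3 + 18))*45 = (18/17 + 1/21)*45 = (395/357)*45 = 5925/119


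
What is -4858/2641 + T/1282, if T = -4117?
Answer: -17100953/3385762 ≈ -5.0508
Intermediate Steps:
-4858/2641 + T/1282 = -4858/2641 - 4117/1282 = -17100953/3385762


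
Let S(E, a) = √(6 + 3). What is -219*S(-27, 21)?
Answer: -657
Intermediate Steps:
S(E, a) = 3 (S(E, a) = √9 = 3)
-219*S(-27, 21) = -219*3 = -657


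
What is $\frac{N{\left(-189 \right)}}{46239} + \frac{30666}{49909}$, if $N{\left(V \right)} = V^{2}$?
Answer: $\frac{1066921521}{769247417} \approx 1.387$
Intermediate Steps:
$\frac{N{\left(-189 \right)}}{46239} + \frac{30666}{49909} = \frac{\left(-189\right)^{2}}{46239} + \frac{30666}{49909} = 35721 \cdot \frac{1}{46239} + 30666 \cdot \frac{1}{49909} = \frac{11907}{15413} + \frac{30666}{49909} = \frac{1066921521}{769247417}$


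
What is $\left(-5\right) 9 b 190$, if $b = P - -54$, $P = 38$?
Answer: $-786600$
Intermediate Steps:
$b = 92$ ($b = 38 - -54 = 38 + 54 = 92$)
$\left(-5\right) 9 b 190 = \left(-5\right) 9 \cdot 92 \cdot 190 = \left(-45\right) 92 \cdot 190 = \left(-4140\right) 190 = -786600$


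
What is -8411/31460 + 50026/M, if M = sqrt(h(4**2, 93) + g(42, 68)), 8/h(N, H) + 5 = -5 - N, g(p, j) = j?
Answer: -647/2420 + 25013*sqrt(715)/110 ≈ 6080.0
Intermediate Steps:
h(N, H) = 8/(-10 - N) (h(N, H) = 8/(-5 + (-5 - N)) = 8/(-10 - N))
M = 4*sqrt(715)/13 (M = sqrt(-8/(10 + 4**2) + 68) = sqrt(-8/(10 + 16) + 68) = sqrt(-8/26 + 68) = sqrt(-8*1/26 + 68) = sqrt(-4/13 + 68) = sqrt(880/13) = 4*sqrt(715)/13 ≈ 8.2275)
-8411/31460 + 50026/M = -8411/31460 + 50026/((4*sqrt(715)/13)) = -8411*1/31460 + 50026*(sqrt(715)/220) = -647/2420 + 25013*sqrt(715)/110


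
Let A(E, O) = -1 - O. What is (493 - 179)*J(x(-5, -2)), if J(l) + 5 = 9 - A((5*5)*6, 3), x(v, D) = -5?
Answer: 2512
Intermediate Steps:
J(l) = 8 (J(l) = -5 + (9 - (-1 - 1*3)) = -5 + (9 - (-1 - 3)) = -5 + (9 - 1*(-4)) = -5 + (9 + 4) = -5 + 13 = 8)
(493 - 179)*J(x(-5, -2)) = (493 - 179)*8 = 314*8 = 2512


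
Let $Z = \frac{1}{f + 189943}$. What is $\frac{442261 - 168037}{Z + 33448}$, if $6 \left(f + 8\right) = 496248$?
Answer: $\frac{74765254032}{9119363065} \approx 8.1985$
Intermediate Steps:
$f = 82700$ ($f = -8 + \frac{1}{6} \cdot 496248 = -8 + 82708 = 82700$)
$Z = \frac{1}{272643}$ ($Z = \frac{1}{82700 + 189943} = \frac{1}{272643} \approx 3.6678 \cdot 10^{-6}$)
$\frac{442261 - 168037}{Z + 33448} = \frac{442261 - 168037}{\frac{1}{272643} + 33448} = \frac{274224}{\frac{9119363065}{272643}} = 274224 \cdot \frac{272643}{9119363065} = \frac{74765254032}{9119363065}$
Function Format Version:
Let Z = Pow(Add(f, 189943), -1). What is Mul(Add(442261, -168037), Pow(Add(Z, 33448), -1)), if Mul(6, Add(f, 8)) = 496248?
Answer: Rational(74765254032, 9119363065) ≈ 8.1985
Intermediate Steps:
f = 82700 (f = Add(-8, Mul(Rational(1, 6), 496248)) = Add(-8, 82708) = 82700)
Z = Rational(1, 272643) (Z = Pow(Add(82700, 189943), -1) = Pow(272643, -1) = Rational(1, 272643) ≈ 3.6678e-6)
Mul(Add(442261, -168037), Pow(Add(Z, 33448), -1)) = Mul(Add(442261, -168037), Pow(Add(Rational(1, 272643), 33448), -1)) = Mul(274224, Pow(Rational(9119363065, 272643), -1)) = Mul(274224, Rational(272643, 9119363065)) = Rational(74765254032, 9119363065)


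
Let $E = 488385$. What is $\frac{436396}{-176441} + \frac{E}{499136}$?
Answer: $- \frac{131649816071}{88068054976} \approx -1.4949$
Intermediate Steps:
$\frac{436396}{-176441} + \frac{E}{499136} = \frac{436396}{-176441} + \frac{488385}{499136} = 436396 \left(- \frac{1}{176441}\right) + 488385 \cdot \frac{1}{499136} = - \frac{436396}{176441} + \frac{488385}{499136} = - \frac{131649816071}{88068054976}$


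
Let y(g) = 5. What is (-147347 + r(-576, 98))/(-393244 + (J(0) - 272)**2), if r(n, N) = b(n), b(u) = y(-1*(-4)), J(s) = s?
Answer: 24557/53210 ≈ 0.46151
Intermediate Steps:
b(u) = 5
r(n, N) = 5
(-147347 + r(-576, 98))/(-393244 + (J(0) - 272)**2) = (-147347 + 5)/(-393244 + (0 - 272)**2) = -147342/(-393244 + (-272)**2) = -147342/(-393244 + 73984) = -147342/(-319260) = -147342*(-1/319260) = 24557/53210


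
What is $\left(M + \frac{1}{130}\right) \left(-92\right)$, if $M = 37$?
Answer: $- \frac{221306}{65} \approx -3404.7$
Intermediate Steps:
$\left(M + \frac{1}{130}\right) \left(-92\right) = \left(37 + \frac{1}{130}\right) \left(-92\right) = \frac{4811}{130} \left(-92\right) = - \frac{221306}{65}$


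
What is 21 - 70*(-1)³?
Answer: 91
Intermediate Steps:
21 - 70*(-1)³ = 21 - 70*(-1) = 21 + 70 = 91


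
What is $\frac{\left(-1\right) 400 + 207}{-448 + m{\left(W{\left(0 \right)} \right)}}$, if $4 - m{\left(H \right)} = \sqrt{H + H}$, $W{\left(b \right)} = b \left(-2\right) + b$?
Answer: $\frac{193}{444} \approx 0.43468$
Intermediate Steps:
$W{\left(b \right)} = - b$ ($W{\left(b \right)} = - 2 b + b = - b$)
$m{\left(H \right)} = 4 - \sqrt{2} \sqrt{H}$ ($m{\left(H \right)} = 4 - \sqrt{H + H} = 4 - \sqrt{2 H} = 4 - \sqrt{2} \sqrt{H}$)
$\frac{\left(-1\right) 400 + 207}{-448 + m{\left(W{\left(0 \right)} \right)}} = \frac{\left(-1\right) 400 + 207}{-448 + \left(4 - \sqrt{2} \sqrt{\left(-1\right) 0}\right)} = \frac{-400 + 207}{-448 + \left(4 - \sqrt{2} \sqrt{0}\right)} = - \frac{193}{-448 + \left(4 - \sqrt{2} \cdot 0\right)} = - \frac{193}{-448 + \left(4 + 0\right)} = - \frac{193}{-448 + 4} = - \frac{193}{-444} = \left(-193\right) \left(- \frac{1}{444}\right) = \frac{193}{444}$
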